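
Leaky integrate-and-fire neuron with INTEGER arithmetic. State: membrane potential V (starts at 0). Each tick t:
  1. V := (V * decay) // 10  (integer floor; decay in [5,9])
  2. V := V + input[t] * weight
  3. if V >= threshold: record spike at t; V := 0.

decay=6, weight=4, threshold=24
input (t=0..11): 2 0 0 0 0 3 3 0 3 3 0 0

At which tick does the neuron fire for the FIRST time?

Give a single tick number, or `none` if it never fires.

t=0: input=2 -> V=8
t=1: input=0 -> V=4
t=2: input=0 -> V=2
t=3: input=0 -> V=1
t=4: input=0 -> V=0
t=5: input=3 -> V=12
t=6: input=3 -> V=19
t=7: input=0 -> V=11
t=8: input=3 -> V=18
t=9: input=3 -> V=22
t=10: input=0 -> V=13
t=11: input=0 -> V=7

Answer: none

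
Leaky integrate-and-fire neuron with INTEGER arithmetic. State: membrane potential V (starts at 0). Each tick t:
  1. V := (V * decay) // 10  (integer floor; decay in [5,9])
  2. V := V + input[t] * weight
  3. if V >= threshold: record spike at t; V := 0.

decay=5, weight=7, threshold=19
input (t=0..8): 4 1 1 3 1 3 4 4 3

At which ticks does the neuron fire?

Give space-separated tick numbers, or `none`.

t=0: input=4 -> V=0 FIRE
t=1: input=1 -> V=7
t=2: input=1 -> V=10
t=3: input=3 -> V=0 FIRE
t=4: input=1 -> V=7
t=5: input=3 -> V=0 FIRE
t=6: input=4 -> V=0 FIRE
t=7: input=4 -> V=0 FIRE
t=8: input=3 -> V=0 FIRE

Answer: 0 3 5 6 7 8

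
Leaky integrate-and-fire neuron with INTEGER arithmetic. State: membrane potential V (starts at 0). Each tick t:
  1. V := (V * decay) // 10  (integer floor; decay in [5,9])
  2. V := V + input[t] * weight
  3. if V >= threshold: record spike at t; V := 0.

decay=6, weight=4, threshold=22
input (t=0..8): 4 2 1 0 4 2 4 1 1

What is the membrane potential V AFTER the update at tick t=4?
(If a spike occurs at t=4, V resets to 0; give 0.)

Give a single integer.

t=0: input=4 -> V=16
t=1: input=2 -> V=17
t=2: input=1 -> V=14
t=3: input=0 -> V=8
t=4: input=4 -> V=20
t=5: input=2 -> V=20
t=6: input=4 -> V=0 FIRE
t=7: input=1 -> V=4
t=8: input=1 -> V=6

Answer: 20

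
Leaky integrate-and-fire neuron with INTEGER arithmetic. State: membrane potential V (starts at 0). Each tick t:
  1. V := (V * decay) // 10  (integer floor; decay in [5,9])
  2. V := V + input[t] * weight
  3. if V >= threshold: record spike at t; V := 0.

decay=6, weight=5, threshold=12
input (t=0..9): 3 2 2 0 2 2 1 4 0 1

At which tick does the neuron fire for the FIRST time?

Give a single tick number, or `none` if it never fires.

Answer: 0

Derivation:
t=0: input=3 -> V=0 FIRE
t=1: input=2 -> V=10
t=2: input=2 -> V=0 FIRE
t=3: input=0 -> V=0
t=4: input=2 -> V=10
t=5: input=2 -> V=0 FIRE
t=6: input=1 -> V=5
t=7: input=4 -> V=0 FIRE
t=8: input=0 -> V=0
t=9: input=1 -> V=5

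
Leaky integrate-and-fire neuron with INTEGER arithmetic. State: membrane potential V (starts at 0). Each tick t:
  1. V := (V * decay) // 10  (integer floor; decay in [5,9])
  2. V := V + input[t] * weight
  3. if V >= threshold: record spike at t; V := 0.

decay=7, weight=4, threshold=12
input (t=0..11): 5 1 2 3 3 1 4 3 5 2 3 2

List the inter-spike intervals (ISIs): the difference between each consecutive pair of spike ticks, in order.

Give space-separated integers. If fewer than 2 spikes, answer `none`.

t=0: input=5 -> V=0 FIRE
t=1: input=1 -> V=4
t=2: input=2 -> V=10
t=3: input=3 -> V=0 FIRE
t=4: input=3 -> V=0 FIRE
t=5: input=1 -> V=4
t=6: input=4 -> V=0 FIRE
t=7: input=3 -> V=0 FIRE
t=8: input=5 -> V=0 FIRE
t=9: input=2 -> V=8
t=10: input=3 -> V=0 FIRE
t=11: input=2 -> V=8

Answer: 3 1 2 1 1 2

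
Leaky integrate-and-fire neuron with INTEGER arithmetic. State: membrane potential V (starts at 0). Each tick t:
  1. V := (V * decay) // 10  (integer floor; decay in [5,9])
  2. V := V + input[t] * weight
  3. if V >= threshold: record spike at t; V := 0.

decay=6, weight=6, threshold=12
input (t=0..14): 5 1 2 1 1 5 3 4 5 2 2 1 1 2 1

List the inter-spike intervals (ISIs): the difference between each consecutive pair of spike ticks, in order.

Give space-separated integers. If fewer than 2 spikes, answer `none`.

Answer: 2 3 1 1 1 1 1 3

Derivation:
t=0: input=5 -> V=0 FIRE
t=1: input=1 -> V=6
t=2: input=2 -> V=0 FIRE
t=3: input=1 -> V=6
t=4: input=1 -> V=9
t=5: input=5 -> V=0 FIRE
t=6: input=3 -> V=0 FIRE
t=7: input=4 -> V=0 FIRE
t=8: input=5 -> V=0 FIRE
t=9: input=2 -> V=0 FIRE
t=10: input=2 -> V=0 FIRE
t=11: input=1 -> V=6
t=12: input=1 -> V=9
t=13: input=2 -> V=0 FIRE
t=14: input=1 -> V=6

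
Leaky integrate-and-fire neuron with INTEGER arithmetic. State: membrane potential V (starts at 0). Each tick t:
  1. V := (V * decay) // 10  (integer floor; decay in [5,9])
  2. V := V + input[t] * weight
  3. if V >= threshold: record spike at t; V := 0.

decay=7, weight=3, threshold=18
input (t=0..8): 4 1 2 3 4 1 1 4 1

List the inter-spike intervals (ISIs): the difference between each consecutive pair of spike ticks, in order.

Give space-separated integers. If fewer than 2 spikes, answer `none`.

t=0: input=4 -> V=12
t=1: input=1 -> V=11
t=2: input=2 -> V=13
t=3: input=3 -> V=0 FIRE
t=4: input=4 -> V=12
t=5: input=1 -> V=11
t=6: input=1 -> V=10
t=7: input=4 -> V=0 FIRE
t=8: input=1 -> V=3

Answer: 4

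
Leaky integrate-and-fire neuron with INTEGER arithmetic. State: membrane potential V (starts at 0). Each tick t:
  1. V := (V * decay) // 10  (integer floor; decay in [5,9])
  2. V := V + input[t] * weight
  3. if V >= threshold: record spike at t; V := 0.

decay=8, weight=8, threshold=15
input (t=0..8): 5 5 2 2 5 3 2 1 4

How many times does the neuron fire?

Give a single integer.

t=0: input=5 -> V=0 FIRE
t=1: input=5 -> V=0 FIRE
t=2: input=2 -> V=0 FIRE
t=3: input=2 -> V=0 FIRE
t=4: input=5 -> V=0 FIRE
t=5: input=3 -> V=0 FIRE
t=6: input=2 -> V=0 FIRE
t=7: input=1 -> V=8
t=8: input=4 -> V=0 FIRE

Answer: 8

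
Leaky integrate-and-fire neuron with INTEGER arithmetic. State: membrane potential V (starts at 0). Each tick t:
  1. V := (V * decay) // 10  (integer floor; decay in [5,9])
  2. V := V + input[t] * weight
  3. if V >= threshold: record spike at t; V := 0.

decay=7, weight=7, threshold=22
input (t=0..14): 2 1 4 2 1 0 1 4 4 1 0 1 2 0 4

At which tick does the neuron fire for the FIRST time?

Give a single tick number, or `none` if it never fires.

t=0: input=2 -> V=14
t=1: input=1 -> V=16
t=2: input=4 -> V=0 FIRE
t=3: input=2 -> V=14
t=4: input=1 -> V=16
t=5: input=0 -> V=11
t=6: input=1 -> V=14
t=7: input=4 -> V=0 FIRE
t=8: input=4 -> V=0 FIRE
t=9: input=1 -> V=7
t=10: input=0 -> V=4
t=11: input=1 -> V=9
t=12: input=2 -> V=20
t=13: input=0 -> V=14
t=14: input=4 -> V=0 FIRE

Answer: 2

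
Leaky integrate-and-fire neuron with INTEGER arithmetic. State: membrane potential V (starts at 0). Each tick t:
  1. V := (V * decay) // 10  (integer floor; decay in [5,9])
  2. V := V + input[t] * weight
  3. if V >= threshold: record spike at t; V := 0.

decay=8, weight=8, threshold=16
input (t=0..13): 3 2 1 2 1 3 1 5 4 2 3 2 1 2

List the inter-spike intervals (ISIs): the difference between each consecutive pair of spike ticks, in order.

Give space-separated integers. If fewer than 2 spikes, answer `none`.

t=0: input=3 -> V=0 FIRE
t=1: input=2 -> V=0 FIRE
t=2: input=1 -> V=8
t=3: input=2 -> V=0 FIRE
t=4: input=1 -> V=8
t=5: input=3 -> V=0 FIRE
t=6: input=1 -> V=8
t=7: input=5 -> V=0 FIRE
t=8: input=4 -> V=0 FIRE
t=9: input=2 -> V=0 FIRE
t=10: input=3 -> V=0 FIRE
t=11: input=2 -> V=0 FIRE
t=12: input=1 -> V=8
t=13: input=2 -> V=0 FIRE

Answer: 1 2 2 2 1 1 1 1 2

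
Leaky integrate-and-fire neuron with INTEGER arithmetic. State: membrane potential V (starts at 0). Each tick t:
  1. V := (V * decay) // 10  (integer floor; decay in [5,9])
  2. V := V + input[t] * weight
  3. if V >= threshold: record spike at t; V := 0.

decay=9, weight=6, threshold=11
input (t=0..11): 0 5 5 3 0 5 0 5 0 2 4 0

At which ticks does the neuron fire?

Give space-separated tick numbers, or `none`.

t=0: input=0 -> V=0
t=1: input=5 -> V=0 FIRE
t=2: input=5 -> V=0 FIRE
t=3: input=3 -> V=0 FIRE
t=4: input=0 -> V=0
t=5: input=5 -> V=0 FIRE
t=6: input=0 -> V=0
t=7: input=5 -> V=0 FIRE
t=8: input=0 -> V=0
t=9: input=2 -> V=0 FIRE
t=10: input=4 -> V=0 FIRE
t=11: input=0 -> V=0

Answer: 1 2 3 5 7 9 10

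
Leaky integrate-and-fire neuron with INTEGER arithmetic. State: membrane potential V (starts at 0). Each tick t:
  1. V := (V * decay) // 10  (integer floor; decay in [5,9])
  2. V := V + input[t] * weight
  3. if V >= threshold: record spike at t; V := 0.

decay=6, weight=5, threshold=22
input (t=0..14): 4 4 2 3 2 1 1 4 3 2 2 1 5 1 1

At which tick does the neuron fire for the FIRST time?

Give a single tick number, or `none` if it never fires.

t=0: input=4 -> V=20
t=1: input=4 -> V=0 FIRE
t=2: input=2 -> V=10
t=3: input=3 -> V=21
t=4: input=2 -> V=0 FIRE
t=5: input=1 -> V=5
t=6: input=1 -> V=8
t=7: input=4 -> V=0 FIRE
t=8: input=3 -> V=15
t=9: input=2 -> V=19
t=10: input=2 -> V=21
t=11: input=1 -> V=17
t=12: input=5 -> V=0 FIRE
t=13: input=1 -> V=5
t=14: input=1 -> V=8

Answer: 1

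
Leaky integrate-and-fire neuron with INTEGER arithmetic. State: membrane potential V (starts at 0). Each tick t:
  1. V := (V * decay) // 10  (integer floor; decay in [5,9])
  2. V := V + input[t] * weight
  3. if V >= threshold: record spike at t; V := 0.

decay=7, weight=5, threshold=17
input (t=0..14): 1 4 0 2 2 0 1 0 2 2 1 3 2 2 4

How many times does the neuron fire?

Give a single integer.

Answer: 6

Derivation:
t=0: input=1 -> V=5
t=1: input=4 -> V=0 FIRE
t=2: input=0 -> V=0
t=3: input=2 -> V=10
t=4: input=2 -> V=0 FIRE
t=5: input=0 -> V=0
t=6: input=1 -> V=5
t=7: input=0 -> V=3
t=8: input=2 -> V=12
t=9: input=2 -> V=0 FIRE
t=10: input=1 -> V=5
t=11: input=3 -> V=0 FIRE
t=12: input=2 -> V=10
t=13: input=2 -> V=0 FIRE
t=14: input=4 -> V=0 FIRE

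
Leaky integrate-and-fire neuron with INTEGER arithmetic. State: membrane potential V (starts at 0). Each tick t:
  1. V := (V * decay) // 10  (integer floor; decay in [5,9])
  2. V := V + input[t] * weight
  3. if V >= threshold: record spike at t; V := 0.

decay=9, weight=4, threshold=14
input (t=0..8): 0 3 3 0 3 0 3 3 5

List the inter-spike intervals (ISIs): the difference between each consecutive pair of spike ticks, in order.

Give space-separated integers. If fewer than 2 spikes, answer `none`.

Answer: 4 2

Derivation:
t=0: input=0 -> V=0
t=1: input=3 -> V=12
t=2: input=3 -> V=0 FIRE
t=3: input=0 -> V=0
t=4: input=3 -> V=12
t=5: input=0 -> V=10
t=6: input=3 -> V=0 FIRE
t=7: input=3 -> V=12
t=8: input=5 -> V=0 FIRE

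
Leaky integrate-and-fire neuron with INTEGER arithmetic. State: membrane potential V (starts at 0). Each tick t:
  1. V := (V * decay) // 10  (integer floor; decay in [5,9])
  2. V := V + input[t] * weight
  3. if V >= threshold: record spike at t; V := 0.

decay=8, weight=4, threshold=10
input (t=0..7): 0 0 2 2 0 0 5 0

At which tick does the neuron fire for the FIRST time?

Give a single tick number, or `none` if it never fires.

Answer: 3

Derivation:
t=0: input=0 -> V=0
t=1: input=0 -> V=0
t=2: input=2 -> V=8
t=3: input=2 -> V=0 FIRE
t=4: input=0 -> V=0
t=5: input=0 -> V=0
t=6: input=5 -> V=0 FIRE
t=7: input=0 -> V=0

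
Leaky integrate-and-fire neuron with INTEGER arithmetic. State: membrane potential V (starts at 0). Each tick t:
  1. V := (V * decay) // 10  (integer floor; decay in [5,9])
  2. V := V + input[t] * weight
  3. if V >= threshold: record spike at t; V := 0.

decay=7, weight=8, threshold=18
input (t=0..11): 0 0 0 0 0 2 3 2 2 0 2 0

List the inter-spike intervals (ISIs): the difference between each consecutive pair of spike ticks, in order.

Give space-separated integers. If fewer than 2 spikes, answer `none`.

t=0: input=0 -> V=0
t=1: input=0 -> V=0
t=2: input=0 -> V=0
t=3: input=0 -> V=0
t=4: input=0 -> V=0
t=5: input=2 -> V=16
t=6: input=3 -> V=0 FIRE
t=7: input=2 -> V=16
t=8: input=2 -> V=0 FIRE
t=9: input=0 -> V=0
t=10: input=2 -> V=16
t=11: input=0 -> V=11

Answer: 2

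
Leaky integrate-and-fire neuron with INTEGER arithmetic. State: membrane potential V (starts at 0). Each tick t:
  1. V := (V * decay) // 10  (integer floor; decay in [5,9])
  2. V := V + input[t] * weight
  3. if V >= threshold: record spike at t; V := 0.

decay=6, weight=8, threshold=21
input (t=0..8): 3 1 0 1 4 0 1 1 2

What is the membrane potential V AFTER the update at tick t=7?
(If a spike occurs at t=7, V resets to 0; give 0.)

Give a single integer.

Answer: 12

Derivation:
t=0: input=3 -> V=0 FIRE
t=1: input=1 -> V=8
t=2: input=0 -> V=4
t=3: input=1 -> V=10
t=4: input=4 -> V=0 FIRE
t=5: input=0 -> V=0
t=6: input=1 -> V=8
t=7: input=1 -> V=12
t=8: input=2 -> V=0 FIRE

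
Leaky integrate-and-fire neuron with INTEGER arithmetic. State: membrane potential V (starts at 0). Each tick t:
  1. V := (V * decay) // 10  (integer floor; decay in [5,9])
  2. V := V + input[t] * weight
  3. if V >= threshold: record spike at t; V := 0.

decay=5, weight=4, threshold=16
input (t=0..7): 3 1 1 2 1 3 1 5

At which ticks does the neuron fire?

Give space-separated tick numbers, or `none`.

t=0: input=3 -> V=12
t=1: input=1 -> V=10
t=2: input=1 -> V=9
t=3: input=2 -> V=12
t=4: input=1 -> V=10
t=5: input=3 -> V=0 FIRE
t=6: input=1 -> V=4
t=7: input=5 -> V=0 FIRE

Answer: 5 7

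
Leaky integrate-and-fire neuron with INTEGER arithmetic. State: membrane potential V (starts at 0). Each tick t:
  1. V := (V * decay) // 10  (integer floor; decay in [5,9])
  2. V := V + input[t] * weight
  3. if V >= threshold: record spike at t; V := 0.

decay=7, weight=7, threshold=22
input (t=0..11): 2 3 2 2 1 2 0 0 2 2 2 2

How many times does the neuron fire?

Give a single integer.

Answer: 4

Derivation:
t=0: input=2 -> V=14
t=1: input=3 -> V=0 FIRE
t=2: input=2 -> V=14
t=3: input=2 -> V=0 FIRE
t=4: input=1 -> V=7
t=5: input=2 -> V=18
t=6: input=0 -> V=12
t=7: input=0 -> V=8
t=8: input=2 -> V=19
t=9: input=2 -> V=0 FIRE
t=10: input=2 -> V=14
t=11: input=2 -> V=0 FIRE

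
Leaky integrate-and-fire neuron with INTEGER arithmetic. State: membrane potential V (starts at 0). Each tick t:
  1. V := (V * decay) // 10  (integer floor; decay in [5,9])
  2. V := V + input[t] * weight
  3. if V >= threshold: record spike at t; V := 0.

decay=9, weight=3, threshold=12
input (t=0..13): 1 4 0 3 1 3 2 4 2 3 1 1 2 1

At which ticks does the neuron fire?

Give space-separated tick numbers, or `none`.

Answer: 1 5 7 9 13

Derivation:
t=0: input=1 -> V=3
t=1: input=4 -> V=0 FIRE
t=2: input=0 -> V=0
t=3: input=3 -> V=9
t=4: input=1 -> V=11
t=5: input=3 -> V=0 FIRE
t=6: input=2 -> V=6
t=7: input=4 -> V=0 FIRE
t=8: input=2 -> V=6
t=9: input=3 -> V=0 FIRE
t=10: input=1 -> V=3
t=11: input=1 -> V=5
t=12: input=2 -> V=10
t=13: input=1 -> V=0 FIRE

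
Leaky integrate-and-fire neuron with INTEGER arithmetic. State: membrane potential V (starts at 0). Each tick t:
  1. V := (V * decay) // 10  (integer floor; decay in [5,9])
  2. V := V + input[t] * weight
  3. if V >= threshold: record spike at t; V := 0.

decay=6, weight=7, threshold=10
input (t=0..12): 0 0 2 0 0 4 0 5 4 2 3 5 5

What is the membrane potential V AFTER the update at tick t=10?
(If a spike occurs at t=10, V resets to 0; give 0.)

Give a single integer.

t=0: input=0 -> V=0
t=1: input=0 -> V=0
t=2: input=2 -> V=0 FIRE
t=3: input=0 -> V=0
t=4: input=0 -> V=0
t=5: input=4 -> V=0 FIRE
t=6: input=0 -> V=0
t=7: input=5 -> V=0 FIRE
t=8: input=4 -> V=0 FIRE
t=9: input=2 -> V=0 FIRE
t=10: input=3 -> V=0 FIRE
t=11: input=5 -> V=0 FIRE
t=12: input=5 -> V=0 FIRE

Answer: 0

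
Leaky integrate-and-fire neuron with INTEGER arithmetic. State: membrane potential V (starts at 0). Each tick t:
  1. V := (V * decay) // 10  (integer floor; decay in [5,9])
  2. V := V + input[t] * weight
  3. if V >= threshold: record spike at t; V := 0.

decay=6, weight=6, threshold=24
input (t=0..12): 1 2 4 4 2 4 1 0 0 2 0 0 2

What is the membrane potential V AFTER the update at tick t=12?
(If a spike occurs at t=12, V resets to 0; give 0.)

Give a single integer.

t=0: input=1 -> V=6
t=1: input=2 -> V=15
t=2: input=4 -> V=0 FIRE
t=3: input=4 -> V=0 FIRE
t=4: input=2 -> V=12
t=5: input=4 -> V=0 FIRE
t=6: input=1 -> V=6
t=7: input=0 -> V=3
t=8: input=0 -> V=1
t=9: input=2 -> V=12
t=10: input=0 -> V=7
t=11: input=0 -> V=4
t=12: input=2 -> V=14

Answer: 14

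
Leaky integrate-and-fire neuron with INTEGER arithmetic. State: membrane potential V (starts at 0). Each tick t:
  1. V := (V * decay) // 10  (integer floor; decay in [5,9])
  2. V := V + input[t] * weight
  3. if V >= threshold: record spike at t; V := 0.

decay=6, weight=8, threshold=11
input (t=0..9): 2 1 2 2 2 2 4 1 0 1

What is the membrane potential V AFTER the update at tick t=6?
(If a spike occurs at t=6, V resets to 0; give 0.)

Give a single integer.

Answer: 0

Derivation:
t=0: input=2 -> V=0 FIRE
t=1: input=1 -> V=8
t=2: input=2 -> V=0 FIRE
t=3: input=2 -> V=0 FIRE
t=4: input=2 -> V=0 FIRE
t=5: input=2 -> V=0 FIRE
t=6: input=4 -> V=0 FIRE
t=7: input=1 -> V=8
t=8: input=0 -> V=4
t=9: input=1 -> V=10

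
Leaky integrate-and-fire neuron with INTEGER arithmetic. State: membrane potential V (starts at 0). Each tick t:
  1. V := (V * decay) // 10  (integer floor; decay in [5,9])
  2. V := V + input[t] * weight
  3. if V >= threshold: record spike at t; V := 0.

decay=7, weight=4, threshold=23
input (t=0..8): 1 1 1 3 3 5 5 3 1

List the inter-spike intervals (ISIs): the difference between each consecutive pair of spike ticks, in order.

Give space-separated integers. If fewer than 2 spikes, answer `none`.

t=0: input=1 -> V=4
t=1: input=1 -> V=6
t=2: input=1 -> V=8
t=3: input=3 -> V=17
t=4: input=3 -> V=0 FIRE
t=5: input=5 -> V=20
t=6: input=5 -> V=0 FIRE
t=7: input=3 -> V=12
t=8: input=1 -> V=12

Answer: 2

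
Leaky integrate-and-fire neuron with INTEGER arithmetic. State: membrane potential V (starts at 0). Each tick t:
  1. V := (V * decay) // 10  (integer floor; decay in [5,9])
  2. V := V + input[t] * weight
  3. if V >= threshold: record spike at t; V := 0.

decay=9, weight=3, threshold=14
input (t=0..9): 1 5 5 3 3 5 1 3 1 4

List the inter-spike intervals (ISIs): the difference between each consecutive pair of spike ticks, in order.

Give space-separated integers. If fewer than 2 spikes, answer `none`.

Answer: 1 2 1 4

Derivation:
t=0: input=1 -> V=3
t=1: input=5 -> V=0 FIRE
t=2: input=5 -> V=0 FIRE
t=3: input=3 -> V=9
t=4: input=3 -> V=0 FIRE
t=5: input=5 -> V=0 FIRE
t=6: input=1 -> V=3
t=7: input=3 -> V=11
t=8: input=1 -> V=12
t=9: input=4 -> V=0 FIRE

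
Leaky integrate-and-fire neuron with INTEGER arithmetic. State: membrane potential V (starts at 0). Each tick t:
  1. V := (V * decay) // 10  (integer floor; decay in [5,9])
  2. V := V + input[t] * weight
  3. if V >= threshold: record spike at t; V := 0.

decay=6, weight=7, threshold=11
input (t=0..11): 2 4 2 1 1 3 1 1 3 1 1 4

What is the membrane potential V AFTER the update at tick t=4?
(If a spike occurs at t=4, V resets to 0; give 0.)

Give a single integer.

Answer: 0

Derivation:
t=0: input=2 -> V=0 FIRE
t=1: input=4 -> V=0 FIRE
t=2: input=2 -> V=0 FIRE
t=3: input=1 -> V=7
t=4: input=1 -> V=0 FIRE
t=5: input=3 -> V=0 FIRE
t=6: input=1 -> V=7
t=7: input=1 -> V=0 FIRE
t=8: input=3 -> V=0 FIRE
t=9: input=1 -> V=7
t=10: input=1 -> V=0 FIRE
t=11: input=4 -> V=0 FIRE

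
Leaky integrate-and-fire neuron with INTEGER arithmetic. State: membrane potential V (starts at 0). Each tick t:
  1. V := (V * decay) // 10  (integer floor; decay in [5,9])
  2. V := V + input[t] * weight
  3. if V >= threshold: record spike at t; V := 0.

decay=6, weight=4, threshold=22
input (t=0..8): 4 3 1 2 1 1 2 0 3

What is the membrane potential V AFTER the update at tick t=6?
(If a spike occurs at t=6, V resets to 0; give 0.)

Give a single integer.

t=0: input=4 -> V=16
t=1: input=3 -> V=21
t=2: input=1 -> V=16
t=3: input=2 -> V=17
t=4: input=1 -> V=14
t=5: input=1 -> V=12
t=6: input=2 -> V=15
t=7: input=0 -> V=9
t=8: input=3 -> V=17

Answer: 15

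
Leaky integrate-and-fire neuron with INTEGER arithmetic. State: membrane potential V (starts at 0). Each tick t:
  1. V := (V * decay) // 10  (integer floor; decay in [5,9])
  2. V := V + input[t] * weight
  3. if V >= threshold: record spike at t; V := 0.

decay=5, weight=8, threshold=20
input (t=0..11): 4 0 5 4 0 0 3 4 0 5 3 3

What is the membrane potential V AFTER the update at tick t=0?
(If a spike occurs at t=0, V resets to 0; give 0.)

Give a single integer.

t=0: input=4 -> V=0 FIRE
t=1: input=0 -> V=0
t=2: input=5 -> V=0 FIRE
t=3: input=4 -> V=0 FIRE
t=4: input=0 -> V=0
t=5: input=0 -> V=0
t=6: input=3 -> V=0 FIRE
t=7: input=4 -> V=0 FIRE
t=8: input=0 -> V=0
t=9: input=5 -> V=0 FIRE
t=10: input=3 -> V=0 FIRE
t=11: input=3 -> V=0 FIRE

Answer: 0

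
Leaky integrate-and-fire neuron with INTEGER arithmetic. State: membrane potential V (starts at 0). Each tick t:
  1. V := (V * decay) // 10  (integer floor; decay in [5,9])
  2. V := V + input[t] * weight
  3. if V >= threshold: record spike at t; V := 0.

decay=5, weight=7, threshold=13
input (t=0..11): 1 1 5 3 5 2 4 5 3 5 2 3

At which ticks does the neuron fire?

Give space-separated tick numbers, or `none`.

t=0: input=1 -> V=7
t=1: input=1 -> V=10
t=2: input=5 -> V=0 FIRE
t=3: input=3 -> V=0 FIRE
t=4: input=5 -> V=0 FIRE
t=5: input=2 -> V=0 FIRE
t=6: input=4 -> V=0 FIRE
t=7: input=5 -> V=0 FIRE
t=8: input=3 -> V=0 FIRE
t=9: input=5 -> V=0 FIRE
t=10: input=2 -> V=0 FIRE
t=11: input=3 -> V=0 FIRE

Answer: 2 3 4 5 6 7 8 9 10 11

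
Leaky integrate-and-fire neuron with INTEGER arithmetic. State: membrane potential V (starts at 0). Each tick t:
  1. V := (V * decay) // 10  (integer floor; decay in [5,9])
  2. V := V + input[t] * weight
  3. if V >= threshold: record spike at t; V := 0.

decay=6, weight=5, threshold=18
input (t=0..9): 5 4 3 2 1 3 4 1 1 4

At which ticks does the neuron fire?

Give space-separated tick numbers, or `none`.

t=0: input=5 -> V=0 FIRE
t=1: input=4 -> V=0 FIRE
t=2: input=3 -> V=15
t=3: input=2 -> V=0 FIRE
t=4: input=1 -> V=5
t=5: input=3 -> V=0 FIRE
t=6: input=4 -> V=0 FIRE
t=7: input=1 -> V=5
t=8: input=1 -> V=8
t=9: input=4 -> V=0 FIRE

Answer: 0 1 3 5 6 9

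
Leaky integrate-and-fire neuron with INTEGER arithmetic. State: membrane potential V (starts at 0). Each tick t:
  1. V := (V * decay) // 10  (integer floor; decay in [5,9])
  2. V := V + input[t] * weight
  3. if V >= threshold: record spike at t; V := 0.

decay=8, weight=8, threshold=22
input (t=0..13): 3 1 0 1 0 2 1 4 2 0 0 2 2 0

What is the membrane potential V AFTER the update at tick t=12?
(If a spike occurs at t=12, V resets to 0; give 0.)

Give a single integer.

t=0: input=3 -> V=0 FIRE
t=1: input=1 -> V=8
t=2: input=0 -> V=6
t=3: input=1 -> V=12
t=4: input=0 -> V=9
t=5: input=2 -> V=0 FIRE
t=6: input=1 -> V=8
t=7: input=4 -> V=0 FIRE
t=8: input=2 -> V=16
t=9: input=0 -> V=12
t=10: input=0 -> V=9
t=11: input=2 -> V=0 FIRE
t=12: input=2 -> V=16
t=13: input=0 -> V=12

Answer: 16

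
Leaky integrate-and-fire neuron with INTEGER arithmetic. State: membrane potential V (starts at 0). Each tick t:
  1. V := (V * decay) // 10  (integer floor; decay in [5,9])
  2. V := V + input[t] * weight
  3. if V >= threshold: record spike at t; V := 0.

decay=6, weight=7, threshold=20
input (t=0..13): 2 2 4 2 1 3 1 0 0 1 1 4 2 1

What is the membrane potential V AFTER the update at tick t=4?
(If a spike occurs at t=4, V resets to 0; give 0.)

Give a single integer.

t=0: input=2 -> V=14
t=1: input=2 -> V=0 FIRE
t=2: input=4 -> V=0 FIRE
t=3: input=2 -> V=14
t=4: input=1 -> V=15
t=5: input=3 -> V=0 FIRE
t=6: input=1 -> V=7
t=7: input=0 -> V=4
t=8: input=0 -> V=2
t=9: input=1 -> V=8
t=10: input=1 -> V=11
t=11: input=4 -> V=0 FIRE
t=12: input=2 -> V=14
t=13: input=1 -> V=15

Answer: 15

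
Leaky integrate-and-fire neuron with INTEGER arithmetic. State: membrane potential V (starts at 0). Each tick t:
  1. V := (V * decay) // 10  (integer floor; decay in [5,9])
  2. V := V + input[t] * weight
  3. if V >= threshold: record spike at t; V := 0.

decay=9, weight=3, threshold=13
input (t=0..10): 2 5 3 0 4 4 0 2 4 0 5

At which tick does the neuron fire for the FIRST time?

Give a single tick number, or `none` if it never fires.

t=0: input=2 -> V=6
t=1: input=5 -> V=0 FIRE
t=2: input=3 -> V=9
t=3: input=0 -> V=8
t=4: input=4 -> V=0 FIRE
t=5: input=4 -> V=12
t=6: input=0 -> V=10
t=7: input=2 -> V=0 FIRE
t=8: input=4 -> V=12
t=9: input=0 -> V=10
t=10: input=5 -> V=0 FIRE

Answer: 1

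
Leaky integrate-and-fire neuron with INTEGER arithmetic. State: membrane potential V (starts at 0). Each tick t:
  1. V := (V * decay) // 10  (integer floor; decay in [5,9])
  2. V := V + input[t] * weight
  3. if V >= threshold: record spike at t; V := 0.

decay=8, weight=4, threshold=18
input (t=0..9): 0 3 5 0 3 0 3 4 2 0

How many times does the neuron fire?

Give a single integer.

Answer: 3

Derivation:
t=0: input=0 -> V=0
t=1: input=3 -> V=12
t=2: input=5 -> V=0 FIRE
t=3: input=0 -> V=0
t=4: input=3 -> V=12
t=5: input=0 -> V=9
t=6: input=3 -> V=0 FIRE
t=7: input=4 -> V=16
t=8: input=2 -> V=0 FIRE
t=9: input=0 -> V=0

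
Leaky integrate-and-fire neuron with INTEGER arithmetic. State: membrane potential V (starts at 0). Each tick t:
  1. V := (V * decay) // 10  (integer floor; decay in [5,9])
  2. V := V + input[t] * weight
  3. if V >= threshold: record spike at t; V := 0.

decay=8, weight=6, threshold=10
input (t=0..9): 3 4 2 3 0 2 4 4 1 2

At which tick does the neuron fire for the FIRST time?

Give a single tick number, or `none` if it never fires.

t=0: input=3 -> V=0 FIRE
t=1: input=4 -> V=0 FIRE
t=2: input=2 -> V=0 FIRE
t=3: input=3 -> V=0 FIRE
t=4: input=0 -> V=0
t=5: input=2 -> V=0 FIRE
t=6: input=4 -> V=0 FIRE
t=7: input=4 -> V=0 FIRE
t=8: input=1 -> V=6
t=9: input=2 -> V=0 FIRE

Answer: 0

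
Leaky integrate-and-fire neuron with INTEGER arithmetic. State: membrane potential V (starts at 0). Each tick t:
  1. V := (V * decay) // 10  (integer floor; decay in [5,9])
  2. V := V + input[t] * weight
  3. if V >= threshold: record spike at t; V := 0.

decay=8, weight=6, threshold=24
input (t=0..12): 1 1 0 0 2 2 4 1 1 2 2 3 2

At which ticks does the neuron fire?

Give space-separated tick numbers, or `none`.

Answer: 5 6 10 12

Derivation:
t=0: input=1 -> V=6
t=1: input=1 -> V=10
t=2: input=0 -> V=8
t=3: input=0 -> V=6
t=4: input=2 -> V=16
t=5: input=2 -> V=0 FIRE
t=6: input=4 -> V=0 FIRE
t=7: input=1 -> V=6
t=8: input=1 -> V=10
t=9: input=2 -> V=20
t=10: input=2 -> V=0 FIRE
t=11: input=3 -> V=18
t=12: input=2 -> V=0 FIRE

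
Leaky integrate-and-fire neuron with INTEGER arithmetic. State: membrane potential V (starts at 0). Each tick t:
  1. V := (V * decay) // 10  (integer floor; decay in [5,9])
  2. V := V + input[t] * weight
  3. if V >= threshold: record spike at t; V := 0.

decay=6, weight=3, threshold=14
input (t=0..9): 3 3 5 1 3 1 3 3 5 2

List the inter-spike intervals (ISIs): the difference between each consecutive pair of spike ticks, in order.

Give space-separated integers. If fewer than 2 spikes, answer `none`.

Answer: 1 4 2

Derivation:
t=0: input=3 -> V=9
t=1: input=3 -> V=0 FIRE
t=2: input=5 -> V=0 FIRE
t=3: input=1 -> V=3
t=4: input=3 -> V=10
t=5: input=1 -> V=9
t=6: input=3 -> V=0 FIRE
t=7: input=3 -> V=9
t=8: input=5 -> V=0 FIRE
t=9: input=2 -> V=6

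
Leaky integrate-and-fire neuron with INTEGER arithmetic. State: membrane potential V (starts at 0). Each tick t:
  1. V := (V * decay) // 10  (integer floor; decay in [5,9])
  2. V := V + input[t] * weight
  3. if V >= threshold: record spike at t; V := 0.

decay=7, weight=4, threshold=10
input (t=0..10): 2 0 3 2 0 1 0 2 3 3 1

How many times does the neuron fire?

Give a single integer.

t=0: input=2 -> V=8
t=1: input=0 -> V=5
t=2: input=3 -> V=0 FIRE
t=3: input=2 -> V=8
t=4: input=0 -> V=5
t=5: input=1 -> V=7
t=6: input=0 -> V=4
t=7: input=2 -> V=0 FIRE
t=8: input=3 -> V=0 FIRE
t=9: input=3 -> V=0 FIRE
t=10: input=1 -> V=4

Answer: 4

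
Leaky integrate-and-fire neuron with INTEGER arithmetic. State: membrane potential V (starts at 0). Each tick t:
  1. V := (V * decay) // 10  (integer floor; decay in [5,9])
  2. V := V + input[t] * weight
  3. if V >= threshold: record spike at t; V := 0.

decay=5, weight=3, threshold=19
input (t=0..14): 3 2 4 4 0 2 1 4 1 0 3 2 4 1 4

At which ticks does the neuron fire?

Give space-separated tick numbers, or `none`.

t=0: input=3 -> V=9
t=1: input=2 -> V=10
t=2: input=4 -> V=17
t=3: input=4 -> V=0 FIRE
t=4: input=0 -> V=0
t=5: input=2 -> V=6
t=6: input=1 -> V=6
t=7: input=4 -> V=15
t=8: input=1 -> V=10
t=9: input=0 -> V=5
t=10: input=3 -> V=11
t=11: input=2 -> V=11
t=12: input=4 -> V=17
t=13: input=1 -> V=11
t=14: input=4 -> V=17

Answer: 3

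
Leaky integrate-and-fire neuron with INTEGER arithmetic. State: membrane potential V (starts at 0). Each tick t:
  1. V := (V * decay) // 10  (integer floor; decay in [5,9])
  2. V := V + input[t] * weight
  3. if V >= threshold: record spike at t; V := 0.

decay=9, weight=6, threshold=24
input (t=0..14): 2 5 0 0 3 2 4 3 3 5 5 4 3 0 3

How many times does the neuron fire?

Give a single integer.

Answer: 8

Derivation:
t=0: input=2 -> V=12
t=1: input=5 -> V=0 FIRE
t=2: input=0 -> V=0
t=3: input=0 -> V=0
t=4: input=3 -> V=18
t=5: input=2 -> V=0 FIRE
t=6: input=4 -> V=0 FIRE
t=7: input=3 -> V=18
t=8: input=3 -> V=0 FIRE
t=9: input=5 -> V=0 FIRE
t=10: input=5 -> V=0 FIRE
t=11: input=4 -> V=0 FIRE
t=12: input=3 -> V=18
t=13: input=0 -> V=16
t=14: input=3 -> V=0 FIRE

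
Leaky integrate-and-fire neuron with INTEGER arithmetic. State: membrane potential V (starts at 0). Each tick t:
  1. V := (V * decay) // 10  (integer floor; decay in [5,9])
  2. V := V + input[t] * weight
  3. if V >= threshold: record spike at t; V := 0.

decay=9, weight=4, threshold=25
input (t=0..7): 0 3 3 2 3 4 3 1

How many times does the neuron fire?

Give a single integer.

t=0: input=0 -> V=0
t=1: input=3 -> V=12
t=2: input=3 -> V=22
t=3: input=2 -> V=0 FIRE
t=4: input=3 -> V=12
t=5: input=4 -> V=0 FIRE
t=6: input=3 -> V=12
t=7: input=1 -> V=14

Answer: 2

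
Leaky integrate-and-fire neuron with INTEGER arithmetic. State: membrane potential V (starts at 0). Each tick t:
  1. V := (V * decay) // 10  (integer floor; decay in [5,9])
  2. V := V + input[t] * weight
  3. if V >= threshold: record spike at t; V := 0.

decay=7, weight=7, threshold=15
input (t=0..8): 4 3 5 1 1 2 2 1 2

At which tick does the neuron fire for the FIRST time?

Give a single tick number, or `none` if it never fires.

t=0: input=4 -> V=0 FIRE
t=1: input=3 -> V=0 FIRE
t=2: input=5 -> V=0 FIRE
t=3: input=1 -> V=7
t=4: input=1 -> V=11
t=5: input=2 -> V=0 FIRE
t=6: input=2 -> V=14
t=7: input=1 -> V=0 FIRE
t=8: input=2 -> V=14

Answer: 0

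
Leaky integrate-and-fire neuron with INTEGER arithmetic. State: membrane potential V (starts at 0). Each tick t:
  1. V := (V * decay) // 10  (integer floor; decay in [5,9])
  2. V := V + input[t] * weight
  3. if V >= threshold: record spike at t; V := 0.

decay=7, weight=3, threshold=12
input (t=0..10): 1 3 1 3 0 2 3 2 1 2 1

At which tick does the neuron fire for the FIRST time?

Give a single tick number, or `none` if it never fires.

t=0: input=1 -> V=3
t=1: input=3 -> V=11
t=2: input=1 -> V=10
t=3: input=3 -> V=0 FIRE
t=4: input=0 -> V=0
t=5: input=2 -> V=6
t=6: input=3 -> V=0 FIRE
t=7: input=2 -> V=6
t=8: input=1 -> V=7
t=9: input=2 -> V=10
t=10: input=1 -> V=10

Answer: 3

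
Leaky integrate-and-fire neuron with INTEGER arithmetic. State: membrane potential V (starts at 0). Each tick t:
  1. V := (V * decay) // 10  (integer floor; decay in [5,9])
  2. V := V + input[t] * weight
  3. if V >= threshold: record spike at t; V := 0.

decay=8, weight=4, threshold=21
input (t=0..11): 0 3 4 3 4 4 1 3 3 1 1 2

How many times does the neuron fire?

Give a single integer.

t=0: input=0 -> V=0
t=1: input=3 -> V=12
t=2: input=4 -> V=0 FIRE
t=3: input=3 -> V=12
t=4: input=4 -> V=0 FIRE
t=5: input=4 -> V=16
t=6: input=1 -> V=16
t=7: input=3 -> V=0 FIRE
t=8: input=3 -> V=12
t=9: input=1 -> V=13
t=10: input=1 -> V=14
t=11: input=2 -> V=19

Answer: 3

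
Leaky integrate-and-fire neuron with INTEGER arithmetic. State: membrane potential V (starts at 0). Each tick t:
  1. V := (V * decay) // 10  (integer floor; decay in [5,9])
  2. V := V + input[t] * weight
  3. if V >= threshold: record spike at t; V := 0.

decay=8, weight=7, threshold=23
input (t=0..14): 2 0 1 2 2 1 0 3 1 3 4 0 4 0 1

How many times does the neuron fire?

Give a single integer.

t=0: input=2 -> V=14
t=1: input=0 -> V=11
t=2: input=1 -> V=15
t=3: input=2 -> V=0 FIRE
t=4: input=2 -> V=14
t=5: input=1 -> V=18
t=6: input=0 -> V=14
t=7: input=3 -> V=0 FIRE
t=8: input=1 -> V=7
t=9: input=3 -> V=0 FIRE
t=10: input=4 -> V=0 FIRE
t=11: input=0 -> V=0
t=12: input=4 -> V=0 FIRE
t=13: input=0 -> V=0
t=14: input=1 -> V=7

Answer: 5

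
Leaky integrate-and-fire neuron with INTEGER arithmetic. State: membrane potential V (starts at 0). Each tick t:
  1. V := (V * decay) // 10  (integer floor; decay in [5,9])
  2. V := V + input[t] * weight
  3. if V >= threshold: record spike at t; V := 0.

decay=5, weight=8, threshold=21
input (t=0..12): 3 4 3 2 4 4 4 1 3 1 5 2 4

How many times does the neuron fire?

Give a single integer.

t=0: input=3 -> V=0 FIRE
t=1: input=4 -> V=0 FIRE
t=2: input=3 -> V=0 FIRE
t=3: input=2 -> V=16
t=4: input=4 -> V=0 FIRE
t=5: input=4 -> V=0 FIRE
t=6: input=4 -> V=0 FIRE
t=7: input=1 -> V=8
t=8: input=3 -> V=0 FIRE
t=9: input=1 -> V=8
t=10: input=5 -> V=0 FIRE
t=11: input=2 -> V=16
t=12: input=4 -> V=0 FIRE

Answer: 9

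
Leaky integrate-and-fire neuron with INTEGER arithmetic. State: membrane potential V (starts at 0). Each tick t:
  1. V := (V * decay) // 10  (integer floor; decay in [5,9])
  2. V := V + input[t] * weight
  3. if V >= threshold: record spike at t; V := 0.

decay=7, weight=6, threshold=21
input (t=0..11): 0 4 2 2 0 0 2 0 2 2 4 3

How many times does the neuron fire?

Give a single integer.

Answer: 3

Derivation:
t=0: input=0 -> V=0
t=1: input=4 -> V=0 FIRE
t=2: input=2 -> V=12
t=3: input=2 -> V=20
t=4: input=0 -> V=14
t=5: input=0 -> V=9
t=6: input=2 -> V=18
t=7: input=0 -> V=12
t=8: input=2 -> V=20
t=9: input=2 -> V=0 FIRE
t=10: input=4 -> V=0 FIRE
t=11: input=3 -> V=18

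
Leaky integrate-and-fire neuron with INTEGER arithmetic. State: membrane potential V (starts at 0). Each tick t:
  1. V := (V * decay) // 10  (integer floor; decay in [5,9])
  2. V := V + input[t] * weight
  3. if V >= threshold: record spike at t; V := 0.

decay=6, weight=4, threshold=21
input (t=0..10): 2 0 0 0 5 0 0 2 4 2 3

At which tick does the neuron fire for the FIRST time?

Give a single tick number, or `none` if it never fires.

Answer: 8

Derivation:
t=0: input=2 -> V=8
t=1: input=0 -> V=4
t=2: input=0 -> V=2
t=3: input=0 -> V=1
t=4: input=5 -> V=20
t=5: input=0 -> V=12
t=6: input=0 -> V=7
t=7: input=2 -> V=12
t=8: input=4 -> V=0 FIRE
t=9: input=2 -> V=8
t=10: input=3 -> V=16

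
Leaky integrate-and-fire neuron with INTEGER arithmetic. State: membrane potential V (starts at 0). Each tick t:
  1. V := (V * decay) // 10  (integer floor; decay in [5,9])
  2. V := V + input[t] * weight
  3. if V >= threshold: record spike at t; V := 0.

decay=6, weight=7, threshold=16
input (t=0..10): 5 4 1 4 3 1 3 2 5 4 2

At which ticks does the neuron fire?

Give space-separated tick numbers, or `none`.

t=0: input=5 -> V=0 FIRE
t=1: input=4 -> V=0 FIRE
t=2: input=1 -> V=7
t=3: input=4 -> V=0 FIRE
t=4: input=3 -> V=0 FIRE
t=5: input=1 -> V=7
t=6: input=3 -> V=0 FIRE
t=7: input=2 -> V=14
t=8: input=5 -> V=0 FIRE
t=9: input=4 -> V=0 FIRE
t=10: input=2 -> V=14

Answer: 0 1 3 4 6 8 9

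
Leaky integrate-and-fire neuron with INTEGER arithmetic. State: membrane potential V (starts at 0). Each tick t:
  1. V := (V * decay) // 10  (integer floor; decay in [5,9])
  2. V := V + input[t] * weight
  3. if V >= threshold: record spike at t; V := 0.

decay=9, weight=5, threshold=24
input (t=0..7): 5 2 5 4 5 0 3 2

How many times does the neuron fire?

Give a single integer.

Answer: 3

Derivation:
t=0: input=5 -> V=0 FIRE
t=1: input=2 -> V=10
t=2: input=5 -> V=0 FIRE
t=3: input=4 -> V=20
t=4: input=5 -> V=0 FIRE
t=5: input=0 -> V=0
t=6: input=3 -> V=15
t=7: input=2 -> V=23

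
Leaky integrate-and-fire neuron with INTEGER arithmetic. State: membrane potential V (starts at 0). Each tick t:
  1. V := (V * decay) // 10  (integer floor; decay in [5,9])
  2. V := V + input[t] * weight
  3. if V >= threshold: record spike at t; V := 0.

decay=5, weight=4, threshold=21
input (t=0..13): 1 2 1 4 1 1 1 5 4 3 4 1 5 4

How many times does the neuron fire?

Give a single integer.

Answer: 3

Derivation:
t=0: input=1 -> V=4
t=1: input=2 -> V=10
t=2: input=1 -> V=9
t=3: input=4 -> V=20
t=4: input=1 -> V=14
t=5: input=1 -> V=11
t=6: input=1 -> V=9
t=7: input=5 -> V=0 FIRE
t=8: input=4 -> V=16
t=9: input=3 -> V=20
t=10: input=4 -> V=0 FIRE
t=11: input=1 -> V=4
t=12: input=5 -> V=0 FIRE
t=13: input=4 -> V=16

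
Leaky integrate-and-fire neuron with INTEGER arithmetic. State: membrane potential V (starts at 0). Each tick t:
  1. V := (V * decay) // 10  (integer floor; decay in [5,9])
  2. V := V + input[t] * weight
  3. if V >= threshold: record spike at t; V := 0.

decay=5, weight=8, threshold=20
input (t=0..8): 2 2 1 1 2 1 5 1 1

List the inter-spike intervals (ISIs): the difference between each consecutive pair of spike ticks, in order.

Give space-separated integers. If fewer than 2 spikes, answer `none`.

t=0: input=2 -> V=16
t=1: input=2 -> V=0 FIRE
t=2: input=1 -> V=8
t=3: input=1 -> V=12
t=4: input=2 -> V=0 FIRE
t=5: input=1 -> V=8
t=6: input=5 -> V=0 FIRE
t=7: input=1 -> V=8
t=8: input=1 -> V=12

Answer: 3 2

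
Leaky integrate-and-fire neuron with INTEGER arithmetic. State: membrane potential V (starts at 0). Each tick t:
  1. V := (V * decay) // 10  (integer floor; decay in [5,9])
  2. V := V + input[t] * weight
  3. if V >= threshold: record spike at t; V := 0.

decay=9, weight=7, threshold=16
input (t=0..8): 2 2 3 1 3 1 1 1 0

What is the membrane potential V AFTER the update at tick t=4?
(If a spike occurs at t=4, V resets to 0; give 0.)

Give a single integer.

t=0: input=2 -> V=14
t=1: input=2 -> V=0 FIRE
t=2: input=3 -> V=0 FIRE
t=3: input=1 -> V=7
t=4: input=3 -> V=0 FIRE
t=5: input=1 -> V=7
t=6: input=1 -> V=13
t=7: input=1 -> V=0 FIRE
t=8: input=0 -> V=0

Answer: 0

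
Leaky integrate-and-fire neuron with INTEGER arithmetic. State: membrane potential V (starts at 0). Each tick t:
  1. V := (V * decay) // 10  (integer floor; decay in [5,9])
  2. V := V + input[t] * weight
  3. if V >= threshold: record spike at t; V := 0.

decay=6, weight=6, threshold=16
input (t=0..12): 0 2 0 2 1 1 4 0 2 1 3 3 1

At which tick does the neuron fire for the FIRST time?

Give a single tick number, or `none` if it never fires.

t=0: input=0 -> V=0
t=1: input=2 -> V=12
t=2: input=0 -> V=7
t=3: input=2 -> V=0 FIRE
t=4: input=1 -> V=6
t=5: input=1 -> V=9
t=6: input=4 -> V=0 FIRE
t=7: input=0 -> V=0
t=8: input=2 -> V=12
t=9: input=1 -> V=13
t=10: input=3 -> V=0 FIRE
t=11: input=3 -> V=0 FIRE
t=12: input=1 -> V=6

Answer: 3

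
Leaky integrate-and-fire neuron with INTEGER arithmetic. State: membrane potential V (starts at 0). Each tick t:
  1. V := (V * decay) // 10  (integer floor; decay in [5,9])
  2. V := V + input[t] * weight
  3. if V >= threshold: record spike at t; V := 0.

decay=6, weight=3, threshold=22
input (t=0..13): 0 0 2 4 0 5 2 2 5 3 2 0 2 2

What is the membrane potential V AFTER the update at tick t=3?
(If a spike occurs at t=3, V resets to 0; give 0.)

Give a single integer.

Answer: 15

Derivation:
t=0: input=0 -> V=0
t=1: input=0 -> V=0
t=2: input=2 -> V=6
t=3: input=4 -> V=15
t=4: input=0 -> V=9
t=5: input=5 -> V=20
t=6: input=2 -> V=18
t=7: input=2 -> V=16
t=8: input=5 -> V=0 FIRE
t=9: input=3 -> V=9
t=10: input=2 -> V=11
t=11: input=0 -> V=6
t=12: input=2 -> V=9
t=13: input=2 -> V=11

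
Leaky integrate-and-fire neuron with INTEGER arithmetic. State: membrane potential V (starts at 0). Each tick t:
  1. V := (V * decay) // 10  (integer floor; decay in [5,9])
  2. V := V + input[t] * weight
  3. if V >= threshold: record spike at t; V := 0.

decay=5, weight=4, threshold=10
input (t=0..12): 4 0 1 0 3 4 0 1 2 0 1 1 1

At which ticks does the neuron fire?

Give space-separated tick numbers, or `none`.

Answer: 0 4 5 8

Derivation:
t=0: input=4 -> V=0 FIRE
t=1: input=0 -> V=0
t=2: input=1 -> V=4
t=3: input=0 -> V=2
t=4: input=3 -> V=0 FIRE
t=5: input=4 -> V=0 FIRE
t=6: input=0 -> V=0
t=7: input=1 -> V=4
t=8: input=2 -> V=0 FIRE
t=9: input=0 -> V=0
t=10: input=1 -> V=4
t=11: input=1 -> V=6
t=12: input=1 -> V=7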